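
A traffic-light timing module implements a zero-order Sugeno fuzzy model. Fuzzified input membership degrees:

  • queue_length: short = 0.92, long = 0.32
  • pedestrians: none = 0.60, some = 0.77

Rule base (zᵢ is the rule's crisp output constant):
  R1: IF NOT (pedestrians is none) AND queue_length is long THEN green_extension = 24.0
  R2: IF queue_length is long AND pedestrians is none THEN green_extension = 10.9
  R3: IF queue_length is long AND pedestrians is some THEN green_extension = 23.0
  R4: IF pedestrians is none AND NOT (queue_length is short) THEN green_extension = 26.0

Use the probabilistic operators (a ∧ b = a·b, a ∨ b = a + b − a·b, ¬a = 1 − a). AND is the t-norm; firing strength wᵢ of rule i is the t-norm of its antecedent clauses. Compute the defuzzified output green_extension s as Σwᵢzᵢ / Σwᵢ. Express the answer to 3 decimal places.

R1 (z=24.0): ¬none=1−0.60=0.40, long=0.32; AND[a·b] → w = 0.1280
R2 (z=10.9): long=0.32, none=0.60; AND[a·b] → w = 0.1920
R3 (z=23.0): long=0.32, some=0.77; AND[a·b] → w = 0.2464
R4 (z=26.0): none=0.60, ¬short=1−0.92=0.08; AND[a·b] → w = 0.0480
Weighted average = (0.1280·24.0 + 0.1920·10.9 + 0.2464·23.0 + 0.0480·26.0) / (0.1280 + 0.1920 + 0.2464 + 0.0480)
  = 12.0800 / 0.6144 = 19.661

19.661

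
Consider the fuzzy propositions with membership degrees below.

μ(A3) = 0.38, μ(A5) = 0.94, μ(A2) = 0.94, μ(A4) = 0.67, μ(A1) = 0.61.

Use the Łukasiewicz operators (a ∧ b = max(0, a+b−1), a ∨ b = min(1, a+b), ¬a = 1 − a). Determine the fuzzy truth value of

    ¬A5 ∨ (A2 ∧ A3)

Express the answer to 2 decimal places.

0.38

¬A5 = 1 − 0.94 = 0.06
A2 ∧ A3 = max(0, a+b−1) on (0.94, 0.38) = 0.32
¬A5 ∨ (A2 ∧ A3) = min(1, a+b) on (0.06, 0.32) = 0.38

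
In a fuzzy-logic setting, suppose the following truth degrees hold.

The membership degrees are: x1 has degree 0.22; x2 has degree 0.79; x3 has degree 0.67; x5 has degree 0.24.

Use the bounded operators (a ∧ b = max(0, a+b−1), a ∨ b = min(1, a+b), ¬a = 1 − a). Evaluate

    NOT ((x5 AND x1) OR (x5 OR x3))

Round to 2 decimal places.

x5 AND x1 = max(0, a+b−1) on (0.24, 0.22) = 0.00
x5 OR x3 = min(1, a+b) on (0.24, 0.67) = 0.91
(x5 AND x1) OR (x5 OR x3) = min(1, a+b) on (0.00, 0.91) = 0.91
NOT ((x5 AND x1) OR (x5 OR x3)) = 1 − 0.91 = 0.09

0.09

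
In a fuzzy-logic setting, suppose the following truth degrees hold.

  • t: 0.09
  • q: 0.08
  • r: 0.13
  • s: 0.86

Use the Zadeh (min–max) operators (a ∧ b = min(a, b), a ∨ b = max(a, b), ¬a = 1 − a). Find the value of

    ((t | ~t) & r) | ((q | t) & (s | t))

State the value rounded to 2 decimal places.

0.13

~t = 1 − 0.09 = 0.91
t | ~t = max(a, b) on (0.09, 0.91) = 0.91
(t | ~t) & r = min(a, b) on (0.91, 0.13) = 0.13
q | t = max(a, b) on (0.08, 0.09) = 0.09
s | t = max(a, b) on (0.86, 0.09) = 0.86
(q | t) & (s | t) = min(a, b) on (0.09, 0.86) = 0.09
((t | ~t) & r) | ((q | t) & (s | t)) = max(a, b) on (0.13, 0.09) = 0.13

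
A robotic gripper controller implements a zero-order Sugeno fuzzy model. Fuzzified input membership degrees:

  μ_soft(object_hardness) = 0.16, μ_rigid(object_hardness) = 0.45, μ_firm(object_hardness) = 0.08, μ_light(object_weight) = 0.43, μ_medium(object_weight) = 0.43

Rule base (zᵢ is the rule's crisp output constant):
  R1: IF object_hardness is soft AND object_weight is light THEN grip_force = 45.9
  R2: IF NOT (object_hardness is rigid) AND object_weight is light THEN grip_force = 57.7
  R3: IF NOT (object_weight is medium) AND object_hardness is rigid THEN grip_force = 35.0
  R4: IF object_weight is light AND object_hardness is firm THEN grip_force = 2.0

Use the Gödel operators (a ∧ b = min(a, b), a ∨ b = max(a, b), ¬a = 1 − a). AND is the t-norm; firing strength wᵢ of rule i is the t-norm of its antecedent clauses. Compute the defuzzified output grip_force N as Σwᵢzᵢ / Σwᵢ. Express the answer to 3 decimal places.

R1 (z=45.9): soft=0.16, light=0.43; AND[min(a, b)] → w = 0.16
R2 (z=57.7): ¬rigid=1−0.45=0.55, light=0.43; AND[min(a, b)] → w = 0.43
R3 (z=35.0): ¬medium=1−0.43=0.57, rigid=0.45; AND[min(a, b)] → w = 0.45
R4 (z=2.0): light=0.43, firm=0.08; AND[min(a, b)] → w = 0.08
Weighted average = (0.16·45.9 + 0.43·57.7 + 0.45·35.0 + 0.08·2.0) / (0.16 + 0.43 + 0.45 + 0.08)
  = 48.0650 / 1.1200 = 42.915

42.915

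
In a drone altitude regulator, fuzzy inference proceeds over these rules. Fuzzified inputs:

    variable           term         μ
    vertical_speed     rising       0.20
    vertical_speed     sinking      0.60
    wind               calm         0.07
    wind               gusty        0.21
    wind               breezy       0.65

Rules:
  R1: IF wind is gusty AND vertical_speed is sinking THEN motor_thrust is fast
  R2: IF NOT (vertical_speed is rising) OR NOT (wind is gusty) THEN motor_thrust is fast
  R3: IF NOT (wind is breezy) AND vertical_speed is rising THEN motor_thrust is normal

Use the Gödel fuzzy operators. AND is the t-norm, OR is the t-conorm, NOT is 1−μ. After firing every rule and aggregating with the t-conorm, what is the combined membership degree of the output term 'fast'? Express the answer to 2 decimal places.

0.80

R1: gusty=0.21, sinking=0.60; AND[min(a, b)] → w = 0.21
R2: ¬rising=1−0.20=0.80, ¬gusty=1−0.21=0.79; OR[max(a, b)] → w = 0.80
R3: ¬breezy=1−0.65=0.35, rising=0.20; AND[min(a, b)] → w = 0.20
Rules with consequent 'fast': {R1, R2} → strengths 0.21, 0.80
Aggregate via t-conorm [max(a, b)]: 0.80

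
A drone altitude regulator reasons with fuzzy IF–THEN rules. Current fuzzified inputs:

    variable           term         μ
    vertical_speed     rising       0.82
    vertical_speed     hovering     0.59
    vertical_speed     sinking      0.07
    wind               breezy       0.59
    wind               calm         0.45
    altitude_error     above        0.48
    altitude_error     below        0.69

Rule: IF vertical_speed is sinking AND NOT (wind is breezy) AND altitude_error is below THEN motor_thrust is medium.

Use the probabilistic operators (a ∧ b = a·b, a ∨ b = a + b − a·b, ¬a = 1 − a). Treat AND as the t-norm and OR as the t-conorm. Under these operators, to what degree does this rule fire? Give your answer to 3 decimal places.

0.020

firing strength: sinking=0.07, ¬breezy=1−0.59=0.41, below=0.69; AND[a·b] → w = 0.0198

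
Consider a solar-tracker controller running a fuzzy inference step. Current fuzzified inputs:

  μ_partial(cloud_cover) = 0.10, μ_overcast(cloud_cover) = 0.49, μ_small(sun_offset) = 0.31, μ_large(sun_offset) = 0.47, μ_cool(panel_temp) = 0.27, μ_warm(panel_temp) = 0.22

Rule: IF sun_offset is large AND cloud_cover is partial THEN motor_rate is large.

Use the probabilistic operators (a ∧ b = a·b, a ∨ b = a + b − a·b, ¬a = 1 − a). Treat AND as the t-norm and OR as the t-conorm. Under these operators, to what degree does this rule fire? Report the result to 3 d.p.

firing strength: large=0.47, partial=0.10; AND[a·b] → w = 0.0470

0.047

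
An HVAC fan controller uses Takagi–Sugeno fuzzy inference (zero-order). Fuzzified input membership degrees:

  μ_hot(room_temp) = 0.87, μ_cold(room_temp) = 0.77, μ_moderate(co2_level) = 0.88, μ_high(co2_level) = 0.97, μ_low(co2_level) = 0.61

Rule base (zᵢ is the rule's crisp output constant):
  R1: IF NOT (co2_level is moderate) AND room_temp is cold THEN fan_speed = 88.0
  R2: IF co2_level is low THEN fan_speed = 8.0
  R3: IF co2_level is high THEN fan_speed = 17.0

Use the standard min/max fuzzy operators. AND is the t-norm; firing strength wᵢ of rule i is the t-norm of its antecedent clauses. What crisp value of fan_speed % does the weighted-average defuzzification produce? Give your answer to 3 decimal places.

18.782

R1 (z=88.0): ¬moderate=1−0.88=0.12, cold=0.77; AND[min(a, b)] → w = 0.12
R2 (z=8.0): low=0.61 → w = 0.61
R3 (z=17.0): high=0.97 → w = 0.97
Weighted average = (0.12·88.0 + 0.61·8.0 + 0.97·17.0) / (0.12 + 0.61 + 0.97)
  = 31.9300 / 1.7000 = 18.782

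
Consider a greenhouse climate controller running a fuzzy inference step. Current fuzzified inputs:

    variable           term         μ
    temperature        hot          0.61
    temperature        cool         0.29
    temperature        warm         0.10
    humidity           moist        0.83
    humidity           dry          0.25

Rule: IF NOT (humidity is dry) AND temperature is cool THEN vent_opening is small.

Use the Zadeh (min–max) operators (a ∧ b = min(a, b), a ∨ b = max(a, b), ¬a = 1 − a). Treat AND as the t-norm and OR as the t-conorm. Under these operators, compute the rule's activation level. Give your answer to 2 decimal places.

firing strength: ¬dry=1−0.25=0.75, cool=0.29; AND[min(a, b)] → w = 0.29

0.29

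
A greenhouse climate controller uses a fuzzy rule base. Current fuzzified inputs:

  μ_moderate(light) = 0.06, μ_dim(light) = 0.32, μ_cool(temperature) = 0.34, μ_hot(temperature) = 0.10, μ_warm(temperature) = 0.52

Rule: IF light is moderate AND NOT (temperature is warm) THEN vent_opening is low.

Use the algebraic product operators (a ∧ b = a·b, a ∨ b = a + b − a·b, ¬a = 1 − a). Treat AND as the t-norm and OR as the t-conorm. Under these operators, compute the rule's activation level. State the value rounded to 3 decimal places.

firing strength: moderate=0.06, ¬warm=1−0.52=0.48; AND[a·b] → w = 0.0288

0.029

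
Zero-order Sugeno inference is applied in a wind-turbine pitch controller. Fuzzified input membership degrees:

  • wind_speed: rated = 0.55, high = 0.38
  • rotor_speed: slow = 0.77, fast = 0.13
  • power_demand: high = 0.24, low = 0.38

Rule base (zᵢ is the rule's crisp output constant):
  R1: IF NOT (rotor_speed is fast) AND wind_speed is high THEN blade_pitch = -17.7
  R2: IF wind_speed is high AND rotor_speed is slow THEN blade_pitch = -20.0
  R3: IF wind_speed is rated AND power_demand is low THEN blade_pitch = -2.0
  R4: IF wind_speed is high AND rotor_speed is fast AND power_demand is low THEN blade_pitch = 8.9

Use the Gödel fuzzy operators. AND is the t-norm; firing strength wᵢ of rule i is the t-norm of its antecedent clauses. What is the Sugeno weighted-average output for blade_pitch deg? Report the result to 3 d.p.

R1 (z=-17.7): ¬fast=1−0.13=0.87, high=0.38; AND[min(a, b)] → w = 0.38
R2 (z=-20.0): high=0.38, slow=0.77; AND[min(a, b)] → w = 0.38
R3 (z=-2.0): rated=0.55, low=0.38; AND[min(a, b)] → w = 0.38
R4 (z=8.9): high=0.38, fast=0.13, low=0.38; AND[min(a, b)] → w = 0.13
Weighted average = (0.38·-17.7 + 0.38·-20.0 + 0.38·-2.0 + 0.13·8.9) / (0.38 + 0.38 + 0.38 + 0.13)
  = -13.9290 / 1.2700 = -10.968

-10.968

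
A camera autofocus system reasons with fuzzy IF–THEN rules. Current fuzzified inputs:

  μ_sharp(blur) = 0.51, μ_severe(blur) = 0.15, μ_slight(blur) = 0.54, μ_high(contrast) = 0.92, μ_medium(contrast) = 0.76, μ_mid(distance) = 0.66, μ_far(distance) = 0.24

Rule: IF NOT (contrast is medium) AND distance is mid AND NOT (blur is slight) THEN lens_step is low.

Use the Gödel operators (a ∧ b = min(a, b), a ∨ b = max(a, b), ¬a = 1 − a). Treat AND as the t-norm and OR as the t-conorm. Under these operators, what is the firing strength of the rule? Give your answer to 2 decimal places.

firing strength: ¬medium=1−0.76=0.24, mid=0.66, ¬slight=1−0.54=0.46; AND[min(a, b)] → w = 0.24

0.24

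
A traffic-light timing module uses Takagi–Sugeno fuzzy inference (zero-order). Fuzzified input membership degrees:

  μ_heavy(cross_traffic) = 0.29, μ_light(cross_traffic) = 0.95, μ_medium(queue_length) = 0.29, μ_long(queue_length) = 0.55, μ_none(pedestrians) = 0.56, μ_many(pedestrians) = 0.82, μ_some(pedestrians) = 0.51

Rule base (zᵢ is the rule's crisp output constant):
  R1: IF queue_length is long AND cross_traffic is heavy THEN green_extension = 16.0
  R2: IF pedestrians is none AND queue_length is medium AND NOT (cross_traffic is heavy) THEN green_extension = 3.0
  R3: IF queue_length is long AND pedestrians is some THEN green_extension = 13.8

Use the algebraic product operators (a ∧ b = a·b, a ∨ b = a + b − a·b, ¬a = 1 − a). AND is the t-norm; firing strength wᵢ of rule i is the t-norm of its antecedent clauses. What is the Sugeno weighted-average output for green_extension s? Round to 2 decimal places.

12.19

R1 (z=16.0): long=0.55, heavy=0.29; AND[a·b] → w = 0.1595
R2 (z=3.0): none=0.56, medium=0.29, ¬heavy=1−0.29=0.71; AND[a·b] → w = 0.1153
R3 (z=13.8): long=0.55, some=0.51; AND[a·b] → w = 0.2805
Weighted average = (0.1595·16.0 + 0.1153·3.0 + 0.2805·13.8) / (0.1595 + 0.1153 + 0.2805)
  = 6.7688 / 0.5553 = 12.19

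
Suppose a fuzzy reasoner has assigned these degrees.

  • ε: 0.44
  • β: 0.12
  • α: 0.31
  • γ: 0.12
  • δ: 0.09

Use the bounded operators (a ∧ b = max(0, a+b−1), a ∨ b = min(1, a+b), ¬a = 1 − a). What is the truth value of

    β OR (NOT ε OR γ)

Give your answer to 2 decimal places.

0.80

NOT ε = 1 − 0.44 = 0.56
NOT ε OR γ = min(1, a+b) on (0.56, 0.12) = 0.68
β OR (NOT ε OR γ) = min(1, a+b) on (0.12, 0.68) = 0.80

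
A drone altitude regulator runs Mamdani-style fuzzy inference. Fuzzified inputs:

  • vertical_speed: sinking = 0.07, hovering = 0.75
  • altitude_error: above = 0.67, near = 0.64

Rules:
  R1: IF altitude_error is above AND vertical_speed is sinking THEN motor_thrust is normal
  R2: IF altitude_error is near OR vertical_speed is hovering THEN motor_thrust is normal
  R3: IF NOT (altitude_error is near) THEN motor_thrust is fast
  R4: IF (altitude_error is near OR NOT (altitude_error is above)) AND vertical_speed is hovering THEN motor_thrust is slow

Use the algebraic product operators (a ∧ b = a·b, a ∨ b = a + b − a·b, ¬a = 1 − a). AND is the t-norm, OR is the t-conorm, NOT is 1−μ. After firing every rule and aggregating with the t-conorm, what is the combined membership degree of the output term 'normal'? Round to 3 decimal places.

R1: above=0.67, sinking=0.07; AND[a·b] → w = 0.0469
R2: near=0.64, hovering=0.75; OR[a + b − a·b] → w = 0.9100
R3: ¬near=1−0.64=0.36 → w = 0.3600
R4: (near=0.64 OR ¬above=1−0.67=0.33) = 0.7588; AND[a·b] with hovering=0.75 → w = 0.5691
Rules with consequent 'normal': {R1, R2} → strengths 0.0469, 0.9100
Aggregate via t-conorm [a + b − a·b]: 0.9142

0.914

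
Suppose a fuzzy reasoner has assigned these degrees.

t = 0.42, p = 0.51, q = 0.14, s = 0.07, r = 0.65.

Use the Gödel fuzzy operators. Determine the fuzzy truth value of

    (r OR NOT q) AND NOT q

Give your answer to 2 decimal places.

NOT q = 1 − 0.14 = 0.86
r OR NOT q = max(a, b) on (0.65, 0.86) = 0.86
NOT q = 1 − 0.14 = 0.86
(r OR NOT q) AND NOT q = min(a, b) on (0.86, 0.86) = 0.86

0.86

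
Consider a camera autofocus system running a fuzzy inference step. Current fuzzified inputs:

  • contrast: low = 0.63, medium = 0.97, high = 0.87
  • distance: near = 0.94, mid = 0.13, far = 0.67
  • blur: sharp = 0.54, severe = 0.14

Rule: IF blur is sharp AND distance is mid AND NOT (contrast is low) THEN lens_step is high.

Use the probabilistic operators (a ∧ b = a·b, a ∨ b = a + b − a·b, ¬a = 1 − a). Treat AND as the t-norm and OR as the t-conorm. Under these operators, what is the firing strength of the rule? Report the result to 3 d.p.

firing strength: sharp=0.54, mid=0.13, ¬low=1−0.63=0.37; AND[a·b] → w = 0.0260

0.026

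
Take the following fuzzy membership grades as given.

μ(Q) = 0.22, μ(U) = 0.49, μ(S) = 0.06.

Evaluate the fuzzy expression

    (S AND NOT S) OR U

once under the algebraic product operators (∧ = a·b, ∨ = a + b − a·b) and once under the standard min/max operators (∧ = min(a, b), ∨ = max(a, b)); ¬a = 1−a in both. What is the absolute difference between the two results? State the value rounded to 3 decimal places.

0.029

Under algebraic product:
  NOT S = 1 − 0.0600 = 0.9400
  S AND NOT S = a·b on (0.0600, 0.9400) = 0.0564
  (S AND NOT S) OR U = a + b − a·b on (0.0564, 0.4900) = 0.5188
  → value = 0.5188
Under standard min/max:
  NOT S = 1 − 0.06 = 0.94
  S AND NOT S = min(a, b) on (0.06, 0.94) = 0.06
  (S AND NOT S) OR U = max(a, b) on (0.06, 0.49) = 0.49
  → value = 0.4900
|0.5188 − 0.4900| = 0.029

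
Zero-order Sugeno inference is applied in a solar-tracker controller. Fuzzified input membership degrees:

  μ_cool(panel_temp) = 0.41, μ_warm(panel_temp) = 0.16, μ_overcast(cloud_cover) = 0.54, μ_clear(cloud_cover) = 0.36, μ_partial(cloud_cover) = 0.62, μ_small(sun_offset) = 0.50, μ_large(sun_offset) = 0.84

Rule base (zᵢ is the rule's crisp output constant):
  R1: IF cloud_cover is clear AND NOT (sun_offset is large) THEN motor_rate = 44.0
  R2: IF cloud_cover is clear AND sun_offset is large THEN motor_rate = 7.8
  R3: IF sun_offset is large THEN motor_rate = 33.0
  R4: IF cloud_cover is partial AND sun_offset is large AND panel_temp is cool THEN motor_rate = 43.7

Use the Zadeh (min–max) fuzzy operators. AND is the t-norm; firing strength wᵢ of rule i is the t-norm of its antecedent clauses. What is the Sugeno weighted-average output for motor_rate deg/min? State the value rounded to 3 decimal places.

31.347

R1 (z=44.0): clear=0.36, ¬large=1−0.84=0.16; AND[min(a, b)] → w = 0.16
R2 (z=7.8): clear=0.36, large=0.84; AND[min(a, b)] → w = 0.36
R3 (z=33.0): large=0.84 → w = 0.84
R4 (z=43.7): partial=0.62, large=0.84, cool=0.41; AND[min(a, b)] → w = 0.41
Weighted average = (0.16·44.0 + 0.36·7.8 + 0.84·33.0 + 0.41·43.7) / (0.16 + 0.36 + 0.84 + 0.41)
  = 55.4850 / 1.7700 = 31.347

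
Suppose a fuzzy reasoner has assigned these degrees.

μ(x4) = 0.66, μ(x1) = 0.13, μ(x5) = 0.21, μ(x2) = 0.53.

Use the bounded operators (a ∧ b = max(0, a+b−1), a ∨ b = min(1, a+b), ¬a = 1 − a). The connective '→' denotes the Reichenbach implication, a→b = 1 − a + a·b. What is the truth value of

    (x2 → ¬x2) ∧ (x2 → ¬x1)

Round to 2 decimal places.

¬x2 = 1 − 0.53 = 0.47
x2 → ¬x2  [Reichenbach: 1 − a + a·b] with a=0.53, b=0.47 → 0.72
¬x1 = 1 − 0.13 = 0.87
x2 → ¬x1  [Reichenbach: 1 − a + a·b] with a=0.53, b=0.87 → 0.93
(x2 → ¬x2) ∧ (x2 → ¬x1) = max(0, a+b−1) on (0.72, 0.93) = 0.65

0.65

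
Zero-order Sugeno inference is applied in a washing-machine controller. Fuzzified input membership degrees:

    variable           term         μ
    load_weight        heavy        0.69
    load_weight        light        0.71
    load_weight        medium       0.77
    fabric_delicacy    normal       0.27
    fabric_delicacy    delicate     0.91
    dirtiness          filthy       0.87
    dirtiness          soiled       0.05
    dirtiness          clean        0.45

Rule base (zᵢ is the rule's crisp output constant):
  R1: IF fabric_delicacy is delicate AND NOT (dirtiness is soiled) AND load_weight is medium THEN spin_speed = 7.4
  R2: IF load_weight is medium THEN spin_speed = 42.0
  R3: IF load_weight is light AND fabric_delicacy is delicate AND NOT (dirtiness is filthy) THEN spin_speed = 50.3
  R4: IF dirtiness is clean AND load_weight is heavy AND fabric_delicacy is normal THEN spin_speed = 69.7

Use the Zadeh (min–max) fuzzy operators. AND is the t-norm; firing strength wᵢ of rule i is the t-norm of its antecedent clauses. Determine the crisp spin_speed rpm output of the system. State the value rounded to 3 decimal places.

32.678

R1 (z=7.4): delicate=0.91, ¬soiled=1−0.05=0.95, medium=0.77; AND[min(a, b)] → w = 0.77
R2 (z=42.0): medium=0.77 → w = 0.77
R3 (z=50.3): light=0.71, delicate=0.91, ¬filthy=1−0.87=0.13; AND[min(a, b)] → w = 0.13
R4 (z=69.7): clean=0.45, heavy=0.69, normal=0.27; AND[min(a, b)] → w = 0.27
Weighted average = (0.77·7.4 + 0.77·42.0 + 0.13·50.3 + 0.27·69.7) / (0.77 + 0.77 + 0.13 + 0.27)
  = 63.3960 / 1.9400 = 32.678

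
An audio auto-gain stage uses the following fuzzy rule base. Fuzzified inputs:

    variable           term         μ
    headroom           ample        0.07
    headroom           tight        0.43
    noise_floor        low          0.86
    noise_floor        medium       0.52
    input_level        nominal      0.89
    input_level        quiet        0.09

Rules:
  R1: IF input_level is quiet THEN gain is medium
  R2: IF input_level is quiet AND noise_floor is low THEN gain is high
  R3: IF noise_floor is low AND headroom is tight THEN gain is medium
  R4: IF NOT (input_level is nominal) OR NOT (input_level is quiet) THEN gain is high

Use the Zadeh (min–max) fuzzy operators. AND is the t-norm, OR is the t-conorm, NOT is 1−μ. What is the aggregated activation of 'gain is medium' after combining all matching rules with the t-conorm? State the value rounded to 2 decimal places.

R1: quiet=0.09 → w = 0.09
R2: quiet=0.09, low=0.86; AND[min(a, b)] → w = 0.09
R3: low=0.86, tight=0.43; AND[min(a, b)] → w = 0.43
R4: ¬nominal=1−0.89=0.11, ¬quiet=1−0.09=0.91; OR[max(a, b)] → w = 0.91
Rules with consequent 'medium': {R1, R3} → strengths 0.09, 0.43
Aggregate via t-conorm [max(a, b)]: 0.43

0.43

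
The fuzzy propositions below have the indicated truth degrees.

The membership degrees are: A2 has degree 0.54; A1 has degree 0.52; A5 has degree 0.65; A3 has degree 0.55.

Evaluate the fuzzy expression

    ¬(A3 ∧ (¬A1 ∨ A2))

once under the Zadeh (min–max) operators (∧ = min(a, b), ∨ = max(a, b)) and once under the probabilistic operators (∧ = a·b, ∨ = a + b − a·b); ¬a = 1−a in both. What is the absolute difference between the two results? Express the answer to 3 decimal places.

0.122

Under Zadeh (min–max):
  ¬A1 = 1 − 0.52 = 0.48
  ¬A1 ∨ A2 = max(a, b) on (0.48, 0.54) = 0.54
  A3 ∧ (¬A1 ∨ A2) = min(a, b) on (0.55, 0.54) = 0.54
  ¬(A3 ∧ (¬A1 ∨ A2)) = 1 − 0.54 = 0.46
  → value = 0.4600
Under probabilistic:
  ¬A1 = 1 − 0.5200 = 0.4800
  ¬A1 ∨ A2 = a + b − a·b on (0.4800, 0.5400) = 0.7608
  A3 ∧ (¬A1 ∨ A2) = a·b on (0.5500, 0.7608) = 0.4184
  ¬(A3 ∧ (¬A1 ∨ A2)) = 1 − 0.4184 = 0.5816
  → value = 0.5816
|0.4600 − 0.5816| = 0.122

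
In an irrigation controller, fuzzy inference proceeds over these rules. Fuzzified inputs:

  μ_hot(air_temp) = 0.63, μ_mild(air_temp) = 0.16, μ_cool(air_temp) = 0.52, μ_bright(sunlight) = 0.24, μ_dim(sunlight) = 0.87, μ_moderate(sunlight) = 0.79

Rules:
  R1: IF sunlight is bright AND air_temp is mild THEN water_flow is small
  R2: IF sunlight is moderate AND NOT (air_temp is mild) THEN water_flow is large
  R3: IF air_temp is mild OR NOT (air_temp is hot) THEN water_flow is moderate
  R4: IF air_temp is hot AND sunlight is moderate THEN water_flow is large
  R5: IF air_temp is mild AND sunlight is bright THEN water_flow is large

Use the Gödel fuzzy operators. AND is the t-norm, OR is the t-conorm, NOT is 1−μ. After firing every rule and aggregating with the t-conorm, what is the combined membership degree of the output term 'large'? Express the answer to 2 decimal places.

0.79

R1: bright=0.24, mild=0.16; AND[min(a, b)] → w = 0.16
R2: moderate=0.79, ¬mild=1−0.16=0.84; AND[min(a, b)] → w = 0.79
R3: mild=0.16, ¬hot=1−0.63=0.37; OR[max(a, b)] → w = 0.37
R4: hot=0.63, moderate=0.79; AND[min(a, b)] → w = 0.63
R5: mild=0.16, bright=0.24; AND[min(a, b)] → w = 0.16
Rules with consequent 'large': {R2, R4, R5} → strengths 0.79, 0.63, 0.16
Aggregate via t-conorm [max(a, b)]: 0.79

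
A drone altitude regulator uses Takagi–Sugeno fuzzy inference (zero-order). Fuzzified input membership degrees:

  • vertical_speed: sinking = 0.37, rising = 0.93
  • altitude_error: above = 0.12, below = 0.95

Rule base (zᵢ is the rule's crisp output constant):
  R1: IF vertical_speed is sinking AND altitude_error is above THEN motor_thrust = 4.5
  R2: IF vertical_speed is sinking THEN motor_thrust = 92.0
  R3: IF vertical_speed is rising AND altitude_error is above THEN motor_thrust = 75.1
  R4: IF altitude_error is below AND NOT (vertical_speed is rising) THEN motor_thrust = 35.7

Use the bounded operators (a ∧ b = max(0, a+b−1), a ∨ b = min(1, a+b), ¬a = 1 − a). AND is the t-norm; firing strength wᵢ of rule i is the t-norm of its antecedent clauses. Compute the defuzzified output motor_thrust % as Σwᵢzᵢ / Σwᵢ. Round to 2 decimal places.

R1 (z=4.5): sinking=0.37, above=0.12; AND[max(0, a+b−1)] → w = 0.00
R2 (z=92.0): sinking=0.37 → w = 0.37
R3 (z=75.1): rising=0.93, above=0.12; AND[max(0, a+b−1)] → w = 0.05
R4 (z=35.7): below=0.95, ¬rising=1−0.93=0.07; AND[max(0, a+b−1)] → w = 0.02
Weighted average = (0.00·4.5 + 0.37·92.0 + 0.05·75.1 + 0.02·35.7) / (0.00 + 0.37 + 0.05 + 0.02)
  = 38.5090 / 0.4400 = 87.52

87.52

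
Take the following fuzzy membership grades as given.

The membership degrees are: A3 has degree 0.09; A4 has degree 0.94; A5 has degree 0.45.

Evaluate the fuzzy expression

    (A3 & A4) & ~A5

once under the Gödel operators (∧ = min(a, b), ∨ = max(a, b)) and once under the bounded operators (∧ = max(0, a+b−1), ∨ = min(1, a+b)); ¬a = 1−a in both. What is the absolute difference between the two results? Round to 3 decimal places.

Under Gödel:
  A3 & A4 = min(a, b) on (0.09, 0.94) = 0.09
  ~A5 = 1 − 0.45 = 0.55
  (A3 & A4) & ~A5 = min(a, b) on (0.09, 0.55) = 0.09
  → value = 0.0900
Under bounded:
  A3 & A4 = max(0, a+b−1) on (0.09, 0.94) = 0.03
  ~A5 = 1 − 0.45 = 0.55
  (A3 & A4) & ~A5 = max(0, a+b−1) on (0.03, 0.55) = 0.00
  → value = 0.0000
|0.0900 − 0.0000| = 0.090

0.090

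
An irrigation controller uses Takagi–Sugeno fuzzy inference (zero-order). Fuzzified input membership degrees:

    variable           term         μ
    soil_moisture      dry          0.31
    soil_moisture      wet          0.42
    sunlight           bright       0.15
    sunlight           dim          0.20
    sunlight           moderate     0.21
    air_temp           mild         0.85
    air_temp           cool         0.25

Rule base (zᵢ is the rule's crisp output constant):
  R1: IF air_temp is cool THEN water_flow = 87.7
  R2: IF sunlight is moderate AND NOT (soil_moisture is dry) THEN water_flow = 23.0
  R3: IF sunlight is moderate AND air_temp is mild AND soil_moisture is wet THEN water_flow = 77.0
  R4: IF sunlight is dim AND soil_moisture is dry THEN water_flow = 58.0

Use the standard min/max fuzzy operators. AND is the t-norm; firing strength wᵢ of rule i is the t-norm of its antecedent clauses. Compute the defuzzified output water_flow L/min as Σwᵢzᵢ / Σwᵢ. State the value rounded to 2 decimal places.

62.67

R1 (z=87.7): cool=0.25 → w = 0.25
R2 (z=23.0): moderate=0.21, ¬dry=1−0.31=0.69; AND[min(a, b)] → w = 0.21
R3 (z=77.0): moderate=0.21, mild=0.85, wet=0.42; AND[min(a, b)] → w = 0.21
R4 (z=58.0): dim=0.20, dry=0.31; AND[min(a, b)] → w = 0.20
Weighted average = (0.25·87.7 + 0.21·23.0 + 0.21·77.0 + 0.20·58.0) / (0.25 + 0.21 + 0.21 + 0.20)
  = 54.5250 / 0.8700 = 62.67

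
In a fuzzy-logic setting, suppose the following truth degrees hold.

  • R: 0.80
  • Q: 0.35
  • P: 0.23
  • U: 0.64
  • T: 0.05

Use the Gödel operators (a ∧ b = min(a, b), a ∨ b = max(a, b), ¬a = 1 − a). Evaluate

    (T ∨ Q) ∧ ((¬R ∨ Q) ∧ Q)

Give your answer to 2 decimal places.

T ∨ Q = max(a, b) on (0.05, 0.35) = 0.35
¬R = 1 − 0.80 = 0.20
¬R ∨ Q = max(a, b) on (0.20, 0.35) = 0.35
(¬R ∨ Q) ∧ Q = min(a, b) on (0.35, 0.35) = 0.35
(T ∨ Q) ∧ ((¬R ∨ Q) ∧ Q) = min(a, b) on (0.35, 0.35) = 0.35

0.35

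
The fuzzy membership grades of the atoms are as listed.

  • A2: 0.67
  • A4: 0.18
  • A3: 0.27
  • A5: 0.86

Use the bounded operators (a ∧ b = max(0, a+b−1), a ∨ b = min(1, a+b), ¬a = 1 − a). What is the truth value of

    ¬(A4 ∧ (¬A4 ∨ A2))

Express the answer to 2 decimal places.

¬A4 = 1 − 0.18 = 0.82
¬A4 ∨ A2 = min(1, a+b) on (0.82, 0.67) = 1.00
A4 ∧ (¬A4 ∨ A2) = max(0, a+b−1) on (0.18, 1.00) = 0.18
¬(A4 ∧ (¬A4 ∨ A2)) = 1 − 0.18 = 0.82

0.82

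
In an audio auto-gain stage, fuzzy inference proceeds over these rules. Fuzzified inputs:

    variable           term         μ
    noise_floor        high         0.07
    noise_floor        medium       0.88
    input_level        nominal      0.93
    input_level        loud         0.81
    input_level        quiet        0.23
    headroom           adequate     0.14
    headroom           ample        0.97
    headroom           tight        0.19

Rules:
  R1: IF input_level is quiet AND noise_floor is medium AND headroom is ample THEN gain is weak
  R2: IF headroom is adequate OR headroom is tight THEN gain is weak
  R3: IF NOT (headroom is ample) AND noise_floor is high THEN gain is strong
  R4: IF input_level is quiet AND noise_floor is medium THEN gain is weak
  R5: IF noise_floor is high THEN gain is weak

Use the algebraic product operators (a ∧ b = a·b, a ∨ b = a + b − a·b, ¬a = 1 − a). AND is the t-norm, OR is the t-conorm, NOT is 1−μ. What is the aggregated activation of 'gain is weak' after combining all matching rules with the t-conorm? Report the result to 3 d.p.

0.585

R1: quiet=0.23, medium=0.88, ample=0.97; AND[a·b] → w = 0.1963
R2: adequate=0.14, tight=0.19; OR[a + b − a·b] → w = 0.3034
R3: ¬ample=1−0.97=0.03, high=0.07; AND[a·b] → w = 0.0021
R4: quiet=0.23, medium=0.88; AND[a·b] → w = 0.2024
R5: high=0.07 → w = 0.0700
Rules with consequent 'weak': {R1, R2, R4, R5} → strengths 0.1963, 0.3034, 0.2024, 0.0700
Aggregate via t-conorm [a + b − a·b]: 0.5847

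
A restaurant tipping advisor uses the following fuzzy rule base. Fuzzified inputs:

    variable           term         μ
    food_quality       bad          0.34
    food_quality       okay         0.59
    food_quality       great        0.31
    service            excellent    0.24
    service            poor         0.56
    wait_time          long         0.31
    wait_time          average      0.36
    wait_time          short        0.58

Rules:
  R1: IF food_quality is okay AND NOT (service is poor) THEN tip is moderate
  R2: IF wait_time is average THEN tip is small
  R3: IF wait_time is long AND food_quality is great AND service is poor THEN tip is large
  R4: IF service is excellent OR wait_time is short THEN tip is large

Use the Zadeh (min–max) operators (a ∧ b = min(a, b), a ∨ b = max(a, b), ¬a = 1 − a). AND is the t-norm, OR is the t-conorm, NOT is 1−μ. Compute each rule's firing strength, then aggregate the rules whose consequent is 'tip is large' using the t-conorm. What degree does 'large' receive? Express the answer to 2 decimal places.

0.58

R1: okay=0.59, ¬poor=1−0.56=0.44; AND[min(a, b)] → w = 0.44
R2: average=0.36 → w = 0.36
R3: long=0.31, great=0.31, poor=0.56; AND[min(a, b)] → w = 0.31
R4: excellent=0.24, short=0.58; OR[max(a, b)] → w = 0.58
Rules with consequent 'large': {R3, R4} → strengths 0.31, 0.58
Aggregate via t-conorm [max(a, b)]: 0.58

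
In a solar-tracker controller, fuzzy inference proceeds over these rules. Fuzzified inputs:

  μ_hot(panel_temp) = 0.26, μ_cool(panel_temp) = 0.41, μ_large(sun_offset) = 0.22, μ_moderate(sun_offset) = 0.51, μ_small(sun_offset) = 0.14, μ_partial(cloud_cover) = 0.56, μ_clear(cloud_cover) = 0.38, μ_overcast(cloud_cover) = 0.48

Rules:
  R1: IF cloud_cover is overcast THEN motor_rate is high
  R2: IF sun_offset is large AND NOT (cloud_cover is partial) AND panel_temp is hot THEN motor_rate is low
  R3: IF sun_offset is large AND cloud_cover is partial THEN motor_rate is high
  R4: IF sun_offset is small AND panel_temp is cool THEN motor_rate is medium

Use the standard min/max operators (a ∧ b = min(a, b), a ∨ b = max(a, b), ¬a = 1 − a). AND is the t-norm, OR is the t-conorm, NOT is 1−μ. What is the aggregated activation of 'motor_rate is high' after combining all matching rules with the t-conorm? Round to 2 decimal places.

0.48

R1: overcast=0.48 → w = 0.48
R2: large=0.22, ¬partial=1−0.56=0.44, hot=0.26; AND[min(a, b)] → w = 0.22
R3: large=0.22, partial=0.56; AND[min(a, b)] → w = 0.22
R4: small=0.14, cool=0.41; AND[min(a, b)] → w = 0.14
Rules with consequent 'high': {R1, R3} → strengths 0.48, 0.22
Aggregate via t-conorm [max(a, b)]: 0.48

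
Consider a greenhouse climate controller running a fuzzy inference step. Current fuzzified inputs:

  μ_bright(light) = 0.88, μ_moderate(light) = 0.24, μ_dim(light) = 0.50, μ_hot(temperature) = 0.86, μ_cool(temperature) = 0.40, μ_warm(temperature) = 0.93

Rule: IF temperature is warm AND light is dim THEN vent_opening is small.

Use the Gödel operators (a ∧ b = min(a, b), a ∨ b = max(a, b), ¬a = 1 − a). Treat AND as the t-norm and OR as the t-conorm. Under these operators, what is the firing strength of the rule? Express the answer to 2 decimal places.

0.50

firing strength: warm=0.93, dim=0.50; AND[min(a, b)] → w = 0.50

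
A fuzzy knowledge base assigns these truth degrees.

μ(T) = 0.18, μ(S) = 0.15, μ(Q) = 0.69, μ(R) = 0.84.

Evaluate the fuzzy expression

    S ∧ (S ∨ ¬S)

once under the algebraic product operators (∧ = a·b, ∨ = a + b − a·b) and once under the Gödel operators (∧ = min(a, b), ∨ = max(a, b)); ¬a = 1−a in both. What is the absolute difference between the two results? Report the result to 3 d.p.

Under algebraic product:
  ¬S = 1 − 0.1500 = 0.8500
  S ∨ ¬S = a + b − a·b on (0.1500, 0.8500) = 0.8725
  S ∧ (S ∨ ¬S) = a·b on (0.1500, 0.8725) = 0.1309
  → value = 0.1309
Under Gödel:
  ¬S = 1 − 0.15 = 0.85
  S ∨ ¬S = max(a, b) on (0.15, 0.85) = 0.85
  S ∧ (S ∨ ¬S) = min(a, b) on (0.15, 0.85) = 0.15
  → value = 0.1500
|0.1309 − 0.1500| = 0.019

0.019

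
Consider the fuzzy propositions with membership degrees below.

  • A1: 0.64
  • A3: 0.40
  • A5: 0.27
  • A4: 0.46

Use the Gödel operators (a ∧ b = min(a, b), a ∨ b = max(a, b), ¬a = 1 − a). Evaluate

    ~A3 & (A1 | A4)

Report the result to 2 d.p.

~A3 = 1 − 0.40 = 0.60
A1 | A4 = max(a, b) on (0.64, 0.46) = 0.64
~A3 & (A1 | A4) = min(a, b) on (0.60, 0.64) = 0.60

0.60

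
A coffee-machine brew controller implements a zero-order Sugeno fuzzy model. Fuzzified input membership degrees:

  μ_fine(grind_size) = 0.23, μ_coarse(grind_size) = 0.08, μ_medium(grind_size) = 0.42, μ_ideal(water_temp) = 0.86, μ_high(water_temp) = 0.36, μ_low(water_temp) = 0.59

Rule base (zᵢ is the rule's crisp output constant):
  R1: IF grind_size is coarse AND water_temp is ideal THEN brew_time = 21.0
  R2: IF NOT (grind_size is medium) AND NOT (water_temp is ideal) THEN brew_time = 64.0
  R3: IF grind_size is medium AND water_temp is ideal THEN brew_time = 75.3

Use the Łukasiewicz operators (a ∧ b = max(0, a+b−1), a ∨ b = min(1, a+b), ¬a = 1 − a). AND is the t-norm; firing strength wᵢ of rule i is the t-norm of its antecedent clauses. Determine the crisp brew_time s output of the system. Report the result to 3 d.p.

R1 (z=21.0): coarse=0.08, ideal=0.86; AND[max(0, a+b−1)] → w = 0.00
R2 (z=64.0): ¬medium=1−0.42=0.58, ¬ideal=1−0.86=0.14; AND[max(0, a+b−1)] → w = 0.00
R3 (z=75.3): medium=0.42, ideal=0.86; AND[max(0, a+b−1)] → w = 0.28
Weighted average = (0.00·21.0 + 0.00·64.0 + 0.28·75.3) / (0.00 + 0.00 + 0.28)
  = 21.0840 / 0.2800 = 75.300

75.300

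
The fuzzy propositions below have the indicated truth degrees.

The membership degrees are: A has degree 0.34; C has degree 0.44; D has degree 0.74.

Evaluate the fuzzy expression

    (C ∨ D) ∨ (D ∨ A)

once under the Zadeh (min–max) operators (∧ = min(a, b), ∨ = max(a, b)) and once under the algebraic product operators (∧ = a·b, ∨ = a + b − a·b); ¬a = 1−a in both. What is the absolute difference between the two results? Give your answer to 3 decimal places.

0.235

Under Zadeh (min–max):
  C ∨ D = max(a, b) on (0.44, 0.74) = 0.74
  D ∨ A = max(a, b) on (0.74, 0.34) = 0.74
  (C ∨ D) ∨ (D ∨ A) = max(a, b) on (0.74, 0.74) = 0.74
  → value = 0.7400
Under algebraic product:
  C ∨ D = a + b − a·b on (0.4400, 0.7400) = 0.8544
  D ∨ A = a + b − a·b on (0.7400, 0.3400) = 0.8284
  (C ∨ D) ∨ (D ∨ A) = a + b − a·b on (0.8544, 0.8284) = 0.9750
  → value = 0.9750
|0.7400 − 0.9750| = 0.235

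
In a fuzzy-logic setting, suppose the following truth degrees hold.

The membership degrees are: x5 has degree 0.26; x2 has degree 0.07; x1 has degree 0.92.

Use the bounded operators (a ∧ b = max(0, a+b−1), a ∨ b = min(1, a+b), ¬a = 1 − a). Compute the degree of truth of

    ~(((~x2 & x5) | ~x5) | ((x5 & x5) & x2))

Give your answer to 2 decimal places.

~x2 = 1 − 0.07 = 0.93
~x2 & x5 = max(0, a+b−1) on (0.93, 0.26) = 0.19
~x5 = 1 − 0.26 = 0.74
(~x2 & x5) | ~x5 = min(1, a+b) on (0.19, 0.74) = 0.93
x5 & x5 = max(0, a+b−1) on (0.26, 0.26) = 0.00
(x5 & x5) & x2 = max(0, a+b−1) on (0.00, 0.07) = 0.00
((~x2 & x5) | ~x5) | ((x5 & x5) & x2) = min(1, a+b) on (0.93, 0.00) = 0.93
~(((~x2 & x5) | ~x5) | ((x5 & x5) & x2)) = 1 − 0.93 = 0.07

0.07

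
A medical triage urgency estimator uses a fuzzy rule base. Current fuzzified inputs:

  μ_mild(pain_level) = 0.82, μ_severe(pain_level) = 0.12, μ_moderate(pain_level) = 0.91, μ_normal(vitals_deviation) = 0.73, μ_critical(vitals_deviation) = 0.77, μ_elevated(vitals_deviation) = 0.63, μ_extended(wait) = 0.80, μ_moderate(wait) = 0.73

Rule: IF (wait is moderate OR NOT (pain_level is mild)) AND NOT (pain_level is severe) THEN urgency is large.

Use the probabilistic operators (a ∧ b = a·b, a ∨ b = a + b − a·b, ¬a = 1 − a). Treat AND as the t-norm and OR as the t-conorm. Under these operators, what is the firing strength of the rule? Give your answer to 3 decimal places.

firing strength: (moderate=0.73 OR ¬mild=1−0.82=0.18) = 0.7786; AND[a·b] with ¬severe=1−0.12=0.88 → w = 0.6852

0.685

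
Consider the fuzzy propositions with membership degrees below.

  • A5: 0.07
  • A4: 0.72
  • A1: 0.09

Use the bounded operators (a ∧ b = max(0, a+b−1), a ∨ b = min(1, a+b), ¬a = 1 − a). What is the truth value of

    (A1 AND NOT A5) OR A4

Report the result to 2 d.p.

0.74

NOT A5 = 1 − 0.07 = 0.93
A1 AND NOT A5 = max(0, a+b−1) on (0.09, 0.93) = 0.02
(A1 AND NOT A5) OR A4 = min(1, a+b) on (0.02, 0.72) = 0.74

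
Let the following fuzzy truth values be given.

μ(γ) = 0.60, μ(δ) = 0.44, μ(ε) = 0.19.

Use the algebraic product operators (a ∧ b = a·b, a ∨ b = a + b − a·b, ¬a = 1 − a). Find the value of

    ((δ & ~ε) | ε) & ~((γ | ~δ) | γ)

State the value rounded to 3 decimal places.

0.034

~ε = 1 − 0.1900 = 0.8100
δ & ~ε = a·b on (0.4400, 0.8100) = 0.3564
(δ & ~ε) | ε = a + b − a·b on (0.3564, 0.1900) = 0.4787
~δ = 1 − 0.4400 = 0.5600
γ | ~δ = a + b − a·b on (0.6000, 0.5600) = 0.8240
(γ | ~δ) | γ = a + b − a·b on (0.8240, 0.6000) = 0.9296
~((γ | ~δ) | γ) = 1 − 0.9296 = 0.0704
((δ & ~ε) | ε) & ~((γ | ~δ) | γ) = a·b on (0.4787, 0.0704) = 0.0337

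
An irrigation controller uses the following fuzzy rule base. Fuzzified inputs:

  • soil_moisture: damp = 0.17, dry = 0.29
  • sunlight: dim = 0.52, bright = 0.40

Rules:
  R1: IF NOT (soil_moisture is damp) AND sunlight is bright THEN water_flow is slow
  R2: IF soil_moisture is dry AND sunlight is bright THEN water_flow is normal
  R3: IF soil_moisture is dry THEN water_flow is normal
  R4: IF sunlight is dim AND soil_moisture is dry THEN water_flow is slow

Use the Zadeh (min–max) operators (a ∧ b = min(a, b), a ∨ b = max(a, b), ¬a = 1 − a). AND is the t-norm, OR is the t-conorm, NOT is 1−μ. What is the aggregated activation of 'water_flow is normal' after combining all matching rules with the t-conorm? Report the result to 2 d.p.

0.29

R1: ¬damp=1−0.17=0.83, bright=0.40; AND[min(a, b)] → w = 0.40
R2: dry=0.29, bright=0.40; AND[min(a, b)] → w = 0.29
R3: dry=0.29 → w = 0.29
R4: dim=0.52, dry=0.29; AND[min(a, b)] → w = 0.29
Rules with consequent 'normal': {R2, R3} → strengths 0.29, 0.29
Aggregate via t-conorm [max(a, b)]: 0.29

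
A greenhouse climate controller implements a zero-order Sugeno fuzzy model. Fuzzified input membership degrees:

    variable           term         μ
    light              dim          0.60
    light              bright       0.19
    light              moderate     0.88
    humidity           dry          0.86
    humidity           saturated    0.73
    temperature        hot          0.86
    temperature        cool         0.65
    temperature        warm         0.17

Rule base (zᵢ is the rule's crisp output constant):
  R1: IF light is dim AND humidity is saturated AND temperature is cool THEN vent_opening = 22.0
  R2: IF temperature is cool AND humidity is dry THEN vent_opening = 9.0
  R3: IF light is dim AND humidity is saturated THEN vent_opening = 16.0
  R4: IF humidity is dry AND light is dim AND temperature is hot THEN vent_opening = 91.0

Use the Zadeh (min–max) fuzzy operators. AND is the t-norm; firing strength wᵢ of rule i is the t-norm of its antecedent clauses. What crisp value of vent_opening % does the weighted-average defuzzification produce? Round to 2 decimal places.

R1 (z=22.0): dim=0.60, saturated=0.73, cool=0.65; AND[min(a, b)] → w = 0.60
R2 (z=9.0): cool=0.65, dry=0.86; AND[min(a, b)] → w = 0.65
R3 (z=16.0): dim=0.60, saturated=0.73; AND[min(a, b)] → w = 0.60
R4 (z=91.0): dry=0.86, dim=0.60, hot=0.86; AND[min(a, b)] → w = 0.60
Weighted average = (0.60·22.0 + 0.65·9.0 + 0.60·16.0 + 0.60·91.0) / (0.60 + 0.65 + 0.60 + 0.60)
  = 83.2500 / 2.4500 = 33.98

33.98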